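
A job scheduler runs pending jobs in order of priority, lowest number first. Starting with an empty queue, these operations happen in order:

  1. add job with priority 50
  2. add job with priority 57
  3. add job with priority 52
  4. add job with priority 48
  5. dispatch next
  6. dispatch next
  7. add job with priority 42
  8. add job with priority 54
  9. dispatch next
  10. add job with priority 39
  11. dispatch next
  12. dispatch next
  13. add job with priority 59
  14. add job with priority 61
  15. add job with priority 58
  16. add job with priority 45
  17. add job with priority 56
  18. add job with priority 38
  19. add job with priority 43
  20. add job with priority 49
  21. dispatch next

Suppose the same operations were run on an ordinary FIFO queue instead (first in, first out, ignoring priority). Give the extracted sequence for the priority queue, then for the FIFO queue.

insert 50 → {50}
insert 57 → {50, 57}
insert 52 → {50, 52, 57}
insert 48 → {48, 50, 52, 57}
dispatch next → 48; now {50, 52, 57}
dispatch next → 50; now {52, 57}
insert 42 → {42, 52, 57}
insert 54 → {42, 52, 54, 57}
dispatch next → 42; now {52, 54, 57}
insert 39 → {39, 52, 54, 57}
dispatch next → 39; now {52, 54, 57}
dispatch next → 52; now {54, 57}
insert 59 → {54, 57, 59}
insert 61 → {54, 57, 59, 61}
insert 58 → {54, 57, 58, 59, 61}
insert 45 → {45, 54, 57, 58, 59, 61}
insert 56 → {45, 54, 56, 57, 58, 59, 61}
insert 38 → {38, 45, 54, 56, 57, 58, 59, 61}
insert 43 → {38, 43, 45, 54, 56, 57, 58, 59, 61}
insert 49 → {38, 43, 45, 49, 54, 56, 57, 58, 59, 61}
dispatch next → 38; now {43, 45, 49, 54, 56, 57, 58, 59, 61}

priority queue: [48, 50, 42, 39, 52, 38]; FIFO queue: 50, 57, 52, 48, 42, 54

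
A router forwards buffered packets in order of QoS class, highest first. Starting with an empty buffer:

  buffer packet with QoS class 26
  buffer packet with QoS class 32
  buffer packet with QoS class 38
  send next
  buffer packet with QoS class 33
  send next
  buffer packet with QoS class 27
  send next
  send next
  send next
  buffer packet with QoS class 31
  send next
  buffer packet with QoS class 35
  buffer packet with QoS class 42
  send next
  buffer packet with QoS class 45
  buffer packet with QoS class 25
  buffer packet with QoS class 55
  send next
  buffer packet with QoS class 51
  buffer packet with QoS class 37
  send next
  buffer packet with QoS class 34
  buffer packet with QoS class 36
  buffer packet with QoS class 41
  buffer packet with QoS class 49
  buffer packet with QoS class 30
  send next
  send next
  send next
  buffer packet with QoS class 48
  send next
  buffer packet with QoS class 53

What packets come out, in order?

38 → 33 → 32 → 27 → 26 → 31 → 42 → 55 → 51 → 49 → 45 → 41 → 48

insert 26 → {26}
insert 32 → {32, 26}
insert 38 → {38, 32, 26}
send next → 38; now {32, 26}
insert 33 → {33, 32, 26}
send next → 33; now {32, 26}
insert 27 → {32, 27, 26}
send next → 32; now {27, 26}
send next → 27; now {26}
send next → 26; now {}
insert 31 → {31}
send next → 31; now {}
insert 35 → {35}
insert 42 → {42, 35}
send next → 42; now {35}
insert 45 → {45, 35}
insert 25 → {45, 35, 25}
insert 55 → {55, 45, 35, 25}
send next → 55; now {45, 35, 25}
insert 51 → {51, 45, 35, 25}
insert 37 → {51, 45, 37, 35, 25}
send next → 51; now {45, 37, 35, 25}
insert 34 → {45, 37, 35, 34, 25}
insert 36 → {45, 37, 36, 35, 34, 25}
insert 41 → {45, 41, 37, 36, 35, 34, 25}
insert 49 → {49, 45, 41, 37, 36, 35, 34, 25}
insert 30 → {49, 45, 41, 37, 36, 35, 34, 30, 25}
send next → 49; now {45, 41, 37, 36, 35, 34, 30, 25}
send next → 45; now {41, 37, 36, 35, 34, 30, 25}
send next → 41; now {37, 36, 35, 34, 30, 25}
insert 48 → {48, 37, 36, 35, 34, 30, 25}
send next → 48; now {37, 36, 35, 34, 30, 25}
insert 53 → {53, 37, 36, 35, 34, 30, 25}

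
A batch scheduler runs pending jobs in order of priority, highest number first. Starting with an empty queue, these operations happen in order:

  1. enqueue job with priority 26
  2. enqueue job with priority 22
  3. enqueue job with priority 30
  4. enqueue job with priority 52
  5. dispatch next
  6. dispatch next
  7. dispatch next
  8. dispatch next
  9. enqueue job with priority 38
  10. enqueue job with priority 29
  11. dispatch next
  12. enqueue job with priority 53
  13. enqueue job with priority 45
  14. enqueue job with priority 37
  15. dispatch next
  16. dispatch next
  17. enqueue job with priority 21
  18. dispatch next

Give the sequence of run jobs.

insert 26 → {26}
insert 22 → {26, 22}
insert 30 → {30, 26, 22}
insert 52 → {52, 30, 26, 22}
dispatch next → 52; now {30, 26, 22}
dispatch next → 30; now {26, 22}
dispatch next → 26; now {22}
dispatch next → 22; now {}
insert 38 → {38}
insert 29 → {38, 29}
dispatch next → 38; now {29}
insert 53 → {53, 29}
insert 45 → {53, 45, 29}
insert 37 → {53, 45, 37, 29}
dispatch next → 53; now {45, 37, 29}
dispatch next → 45; now {37, 29}
insert 21 → {37, 29, 21}
dispatch next → 37; now {29, 21}

52 → 30 → 26 → 22 → 38 → 53 → 45 → 37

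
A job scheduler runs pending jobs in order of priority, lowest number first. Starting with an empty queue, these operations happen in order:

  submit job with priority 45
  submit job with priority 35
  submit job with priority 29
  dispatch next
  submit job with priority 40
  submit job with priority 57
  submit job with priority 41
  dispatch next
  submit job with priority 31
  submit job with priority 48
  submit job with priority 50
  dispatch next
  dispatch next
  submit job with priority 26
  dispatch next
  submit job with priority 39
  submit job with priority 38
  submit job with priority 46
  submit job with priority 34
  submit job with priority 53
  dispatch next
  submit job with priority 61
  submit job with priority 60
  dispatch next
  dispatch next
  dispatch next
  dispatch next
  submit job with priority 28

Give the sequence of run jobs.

insert 45 → {45}
insert 35 → {35, 45}
insert 29 → {29, 35, 45}
dispatch next → 29; now {35, 45}
insert 40 → {35, 40, 45}
insert 57 → {35, 40, 45, 57}
insert 41 → {35, 40, 41, 45, 57}
dispatch next → 35; now {40, 41, 45, 57}
insert 31 → {31, 40, 41, 45, 57}
insert 48 → {31, 40, 41, 45, 48, 57}
insert 50 → {31, 40, 41, 45, 48, 50, 57}
dispatch next → 31; now {40, 41, 45, 48, 50, 57}
dispatch next → 40; now {41, 45, 48, 50, 57}
insert 26 → {26, 41, 45, 48, 50, 57}
dispatch next → 26; now {41, 45, 48, 50, 57}
insert 39 → {39, 41, 45, 48, 50, 57}
insert 38 → {38, 39, 41, 45, 48, 50, 57}
insert 46 → {38, 39, 41, 45, 46, 48, 50, 57}
insert 34 → {34, 38, 39, 41, 45, 46, 48, 50, 57}
insert 53 → {34, 38, 39, 41, 45, 46, 48, 50, 53, 57}
dispatch next → 34; now {38, 39, 41, 45, 46, 48, 50, 53, 57}
insert 61 → {38, 39, 41, 45, 46, 48, 50, 53, 57, 61}
insert 60 → {38, 39, 41, 45, 46, 48, 50, 53, 57, 60, 61}
dispatch next → 38; now {39, 41, 45, 46, 48, 50, 53, 57, 60, 61}
dispatch next → 39; now {41, 45, 46, 48, 50, 53, 57, 60, 61}
dispatch next → 41; now {45, 46, 48, 50, 53, 57, 60, 61}
dispatch next → 45; now {46, 48, 50, 53, 57, 60, 61}
insert 28 → {28, 46, 48, 50, 53, 57, 60, 61}

[29, 35, 31, 40, 26, 34, 38, 39, 41, 45]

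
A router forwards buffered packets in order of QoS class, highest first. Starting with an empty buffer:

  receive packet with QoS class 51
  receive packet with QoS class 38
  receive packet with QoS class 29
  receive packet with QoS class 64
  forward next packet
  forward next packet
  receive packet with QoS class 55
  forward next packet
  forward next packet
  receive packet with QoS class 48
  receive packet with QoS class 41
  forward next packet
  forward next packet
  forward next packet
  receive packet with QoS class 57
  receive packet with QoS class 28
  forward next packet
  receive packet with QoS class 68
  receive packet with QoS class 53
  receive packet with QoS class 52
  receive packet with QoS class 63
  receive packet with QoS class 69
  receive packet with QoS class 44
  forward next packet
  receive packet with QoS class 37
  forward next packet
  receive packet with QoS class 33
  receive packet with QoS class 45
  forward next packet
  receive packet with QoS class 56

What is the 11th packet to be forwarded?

63

insert 51 → {51}
insert 38 → {51, 38}
insert 29 → {51, 38, 29}
insert 64 → {64, 51, 38, 29}
forward next packet → 64; now {51, 38, 29}
forward next packet → 51; now {38, 29}
insert 55 → {55, 38, 29}
forward next packet → 55; now {38, 29}
forward next packet → 38; now {29}
insert 48 → {48, 29}
insert 41 → {48, 41, 29}
forward next packet → 48; now {41, 29}
forward next packet → 41; now {29}
forward next packet → 29; now {}
insert 57 → {57}
insert 28 → {57, 28}
forward next packet → 57; now {28}
insert 68 → {68, 28}
insert 53 → {68, 53, 28}
insert 52 → {68, 53, 52, 28}
insert 63 → {68, 63, 53, 52, 28}
insert 69 → {69, 68, 63, 53, 52, 28}
insert 44 → {69, 68, 63, 53, 52, 44, 28}
forward next packet → 69; now {68, 63, 53, 52, 44, 28}
insert 37 → {68, 63, 53, 52, 44, 37, 28}
forward next packet → 68; now {63, 53, 52, 44, 37, 28}
insert 33 → {63, 53, 52, 44, 37, 33, 28}
insert 45 → {63, 53, 52, 45, 44, 37, 33, 28}
forward next packet → 63; now {53, 52, 45, 44, 37, 33, 28}
insert 56 → {56, 53, 52, 45, 44, 37, 33, 28}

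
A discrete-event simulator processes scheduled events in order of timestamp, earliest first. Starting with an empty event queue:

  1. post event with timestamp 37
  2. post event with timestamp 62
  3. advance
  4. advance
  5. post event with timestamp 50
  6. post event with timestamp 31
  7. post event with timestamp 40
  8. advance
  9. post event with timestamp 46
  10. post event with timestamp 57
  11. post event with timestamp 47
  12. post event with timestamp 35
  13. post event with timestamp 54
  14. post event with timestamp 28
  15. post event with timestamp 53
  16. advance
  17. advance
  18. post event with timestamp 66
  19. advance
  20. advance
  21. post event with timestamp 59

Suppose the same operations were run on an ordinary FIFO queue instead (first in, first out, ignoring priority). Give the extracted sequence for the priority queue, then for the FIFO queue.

priority queue: [37, 62, 31, 28, 35, 40, 46]; FIFO queue: 37, 62, 50, 31, 40, 46, 57

insert 37 → {37}
insert 62 → {37, 62}
advance → 37; now {62}
advance → 62; now {}
insert 50 → {50}
insert 31 → {31, 50}
insert 40 → {31, 40, 50}
advance → 31; now {40, 50}
insert 46 → {40, 46, 50}
insert 57 → {40, 46, 50, 57}
insert 47 → {40, 46, 47, 50, 57}
insert 35 → {35, 40, 46, 47, 50, 57}
insert 54 → {35, 40, 46, 47, 50, 54, 57}
insert 28 → {28, 35, 40, 46, 47, 50, 54, 57}
insert 53 → {28, 35, 40, 46, 47, 50, 53, 54, 57}
advance → 28; now {35, 40, 46, 47, 50, 53, 54, 57}
advance → 35; now {40, 46, 47, 50, 53, 54, 57}
insert 66 → {40, 46, 47, 50, 53, 54, 57, 66}
advance → 40; now {46, 47, 50, 53, 54, 57, 66}
advance → 46; now {47, 50, 53, 54, 57, 66}
insert 59 → {47, 50, 53, 54, 57, 59, 66}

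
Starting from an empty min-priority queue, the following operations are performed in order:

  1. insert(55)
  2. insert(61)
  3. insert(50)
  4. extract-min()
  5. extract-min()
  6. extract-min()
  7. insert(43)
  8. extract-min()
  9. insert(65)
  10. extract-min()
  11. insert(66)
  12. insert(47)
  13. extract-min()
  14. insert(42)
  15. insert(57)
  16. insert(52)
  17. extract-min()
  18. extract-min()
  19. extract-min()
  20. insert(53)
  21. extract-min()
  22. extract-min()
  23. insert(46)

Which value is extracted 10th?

insert 55 → {55}
insert 61 → {55, 61}
insert 50 → {50, 55, 61}
extract-min → 50; now {55, 61}
extract-min → 55; now {61}
extract-min → 61; now {}
insert 43 → {43}
extract-min → 43; now {}
insert 65 → {65}
extract-min → 65; now {}
insert 66 → {66}
insert 47 → {47, 66}
extract-min → 47; now {66}
insert 42 → {42, 66}
insert 57 → {42, 57, 66}
insert 52 → {42, 52, 57, 66}
extract-min → 42; now {52, 57, 66}
extract-min → 52; now {57, 66}
extract-min → 57; now {66}
insert 53 → {53, 66}
extract-min → 53; now {66}
extract-min → 66; now {}
insert 46 → {46}

53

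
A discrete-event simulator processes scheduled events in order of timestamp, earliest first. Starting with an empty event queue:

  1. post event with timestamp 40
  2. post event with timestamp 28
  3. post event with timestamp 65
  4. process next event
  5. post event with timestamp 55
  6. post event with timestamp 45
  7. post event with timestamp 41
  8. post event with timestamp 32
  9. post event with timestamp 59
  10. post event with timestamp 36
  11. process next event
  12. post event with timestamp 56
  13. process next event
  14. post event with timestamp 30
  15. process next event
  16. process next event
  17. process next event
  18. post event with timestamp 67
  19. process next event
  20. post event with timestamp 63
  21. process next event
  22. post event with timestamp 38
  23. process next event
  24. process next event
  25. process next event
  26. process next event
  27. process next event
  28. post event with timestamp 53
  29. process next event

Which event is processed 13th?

insert 40 → {40}
insert 28 → {28, 40}
insert 65 → {28, 40, 65}
process next event → 28; now {40, 65}
insert 55 → {40, 55, 65}
insert 45 → {40, 45, 55, 65}
insert 41 → {40, 41, 45, 55, 65}
insert 32 → {32, 40, 41, 45, 55, 65}
insert 59 → {32, 40, 41, 45, 55, 59, 65}
insert 36 → {32, 36, 40, 41, 45, 55, 59, 65}
process next event → 32; now {36, 40, 41, 45, 55, 59, 65}
insert 56 → {36, 40, 41, 45, 55, 56, 59, 65}
process next event → 36; now {40, 41, 45, 55, 56, 59, 65}
insert 30 → {30, 40, 41, 45, 55, 56, 59, 65}
process next event → 30; now {40, 41, 45, 55, 56, 59, 65}
process next event → 40; now {41, 45, 55, 56, 59, 65}
process next event → 41; now {45, 55, 56, 59, 65}
insert 67 → {45, 55, 56, 59, 65, 67}
process next event → 45; now {55, 56, 59, 65, 67}
insert 63 → {55, 56, 59, 63, 65, 67}
process next event → 55; now {56, 59, 63, 65, 67}
insert 38 → {38, 56, 59, 63, 65, 67}
process next event → 38; now {56, 59, 63, 65, 67}
process next event → 56; now {59, 63, 65, 67}
process next event → 59; now {63, 65, 67}
process next event → 63; now {65, 67}
process next event → 65; now {67}
insert 53 → {53, 67}
process next event → 53; now {67}

65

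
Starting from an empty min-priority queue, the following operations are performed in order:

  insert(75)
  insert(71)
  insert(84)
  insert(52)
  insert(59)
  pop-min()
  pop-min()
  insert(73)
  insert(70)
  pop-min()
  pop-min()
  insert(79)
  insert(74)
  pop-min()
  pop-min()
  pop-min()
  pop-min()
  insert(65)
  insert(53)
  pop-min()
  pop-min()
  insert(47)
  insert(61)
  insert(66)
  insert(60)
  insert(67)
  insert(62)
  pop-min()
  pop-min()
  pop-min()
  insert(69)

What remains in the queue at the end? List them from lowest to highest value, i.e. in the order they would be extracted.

insert 75 → {75}
insert 71 → {71, 75}
insert 84 → {71, 75, 84}
insert 52 → {52, 71, 75, 84}
insert 59 → {52, 59, 71, 75, 84}
pop-min → 52; now {59, 71, 75, 84}
pop-min → 59; now {71, 75, 84}
insert 73 → {71, 73, 75, 84}
insert 70 → {70, 71, 73, 75, 84}
pop-min → 70; now {71, 73, 75, 84}
pop-min → 71; now {73, 75, 84}
insert 79 → {73, 75, 79, 84}
insert 74 → {73, 74, 75, 79, 84}
pop-min → 73; now {74, 75, 79, 84}
pop-min → 74; now {75, 79, 84}
pop-min → 75; now {79, 84}
pop-min → 79; now {84}
insert 65 → {65, 84}
insert 53 → {53, 65, 84}
pop-min → 53; now {65, 84}
pop-min → 65; now {84}
insert 47 → {47, 84}
insert 61 → {47, 61, 84}
insert 66 → {47, 61, 66, 84}
insert 60 → {47, 60, 61, 66, 84}
insert 67 → {47, 60, 61, 66, 67, 84}
insert 62 → {47, 60, 61, 62, 66, 67, 84}
pop-min → 47; now {60, 61, 62, 66, 67, 84}
pop-min → 60; now {61, 62, 66, 67, 84}
pop-min → 61; now {62, 66, 67, 84}
insert 69 → {62, 66, 67, 69, 84}

[62, 66, 67, 69, 84]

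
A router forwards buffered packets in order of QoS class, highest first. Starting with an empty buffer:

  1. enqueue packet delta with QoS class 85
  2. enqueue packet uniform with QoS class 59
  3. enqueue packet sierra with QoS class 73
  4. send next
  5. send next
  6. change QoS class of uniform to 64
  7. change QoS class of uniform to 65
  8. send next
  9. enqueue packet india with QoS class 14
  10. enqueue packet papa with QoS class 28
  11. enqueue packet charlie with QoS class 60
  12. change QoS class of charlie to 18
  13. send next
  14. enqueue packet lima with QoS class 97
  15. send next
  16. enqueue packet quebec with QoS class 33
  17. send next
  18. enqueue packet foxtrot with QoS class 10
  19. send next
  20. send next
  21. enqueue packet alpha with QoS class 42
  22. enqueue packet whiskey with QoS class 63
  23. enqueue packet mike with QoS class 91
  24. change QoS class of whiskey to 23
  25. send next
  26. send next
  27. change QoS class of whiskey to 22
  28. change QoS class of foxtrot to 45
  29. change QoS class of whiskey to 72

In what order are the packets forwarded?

add delta (QoS class 85) → {delta:85}
add uniform (QoS class 59) → {delta:85, uniform:59}
add sierra (QoS class 73) → {delta:85, sierra:73, uniform:59}
send next → delta; now {sierra:73, uniform:59}
send next → sierra; now {uniform:59}
update uniform to QoS class 64 → {uniform:64}
update uniform to QoS class 65 → {uniform:65}
send next → uniform; now {}
add india (QoS class 14) → {india:14}
add papa (QoS class 28) → {papa:28, india:14}
add charlie (QoS class 60) → {charlie:60, papa:28, india:14}
update charlie to QoS class 18 → {papa:28, charlie:18, india:14}
send next → papa; now {charlie:18, india:14}
add lima (QoS class 97) → {lima:97, charlie:18, india:14}
send next → lima; now {charlie:18, india:14}
add quebec (QoS class 33) → {quebec:33, charlie:18, india:14}
send next → quebec; now {charlie:18, india:14}
add foxtrot (QoS class 10) → {charlie:18, india:14, foxtrot:10}
send next → charlie; now {india:14, foxtrot:10}
send next → india; now {foxtrot:10}
add alpha (QoS class 42) → {alpha:42, foxtrot:10}
add whiskey (QoS class 63) → {whiskey:63, alpha:42, foxtrot:10}
add mike (QoS class 91) → {mike:91, whiskey:63, alpha:42, foxtrot:10}
update whiskey to QoS class 23 → {mike:91, alpha:42, whiskey:23, foxtrot:10}
send next → mike; now {alpha:42, whiskey:23, foxtrot:10}
send next → alpha; now {whiskey:23, foxtrot:10}
update whiskey to QoS class 22 → {whiskey:22, foxtrot:10}
update foxtrot to QoS class 45 → {foxtrot:45, whiskey:22}
update whiskey to QoS class 72 → {whiskey:72, foxtrot:45}

delta, sierra, uniform, papa, lima, quebec, charlie, india, mike, alpha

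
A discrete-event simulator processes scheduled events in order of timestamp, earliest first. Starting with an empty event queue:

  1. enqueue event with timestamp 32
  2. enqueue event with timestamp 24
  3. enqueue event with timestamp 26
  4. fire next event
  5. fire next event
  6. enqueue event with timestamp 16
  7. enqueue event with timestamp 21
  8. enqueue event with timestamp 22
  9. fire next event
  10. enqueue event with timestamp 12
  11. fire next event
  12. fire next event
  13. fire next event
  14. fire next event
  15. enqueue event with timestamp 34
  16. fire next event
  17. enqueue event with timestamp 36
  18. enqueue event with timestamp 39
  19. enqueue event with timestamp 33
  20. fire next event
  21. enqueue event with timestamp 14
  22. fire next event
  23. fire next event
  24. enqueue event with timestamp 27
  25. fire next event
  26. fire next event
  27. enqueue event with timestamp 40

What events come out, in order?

insert 32 → {32}
insert 24 → {24, 32}
insert 26 → {24, 26, 32}
fire next event → 24; now {26, 32}
fire next event → 26; now {32}
insert 16 → {16, 32}
insert 21 → {16, 21, 32}
insert 22 → {16, 21, 22, 32}
fire next event → 16; now {21, 22, 32}
insert 12 → {12, 21, 22, 32}
fire next event → 12; now {21, 22, 32}
fire next event → 21; now {22, 32}
fire next event → 22; now {32}
fire next event → 32; now {}
insert 34 → {34}
fire next event → 34; now {}
insert 36 → {36}
insert 39 → {36, 39}
insert 33 → {33, 36, 39}
fire next event → 33; now {36, 39}
insert 14 → {14, 36, 39}
fire next event → 14; now {36, 39}
fire next event → 36; now {39}
insert 27 → {27, 39}
fire next event → 27; now {39}
fire next event → 39; now {}
insert 40 → {40}

24 → 26 → 16 → 12 → 21 → 22 → 32 → 34 → 33 → 14 → 36 → 27 → 39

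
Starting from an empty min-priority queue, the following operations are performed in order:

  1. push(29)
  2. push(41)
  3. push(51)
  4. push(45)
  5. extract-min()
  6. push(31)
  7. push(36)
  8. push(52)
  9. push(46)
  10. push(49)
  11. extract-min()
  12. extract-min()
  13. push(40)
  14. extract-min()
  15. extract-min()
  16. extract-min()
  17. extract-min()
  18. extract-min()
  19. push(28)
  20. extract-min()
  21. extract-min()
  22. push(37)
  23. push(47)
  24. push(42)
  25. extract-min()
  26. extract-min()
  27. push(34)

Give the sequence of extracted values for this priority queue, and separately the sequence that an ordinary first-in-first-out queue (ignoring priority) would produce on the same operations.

insert 29 → {29}
insert 41 → {29, 41}
insert 51 → {29, 41, 51}
insert 45 → {29, 41, 45, 51}
extract-min → 29; now {41, 45, 51}
insert 31 → {31, 41, 45, 51}
insert 36 → {31, 36, 41, 45, 51}
insert 52 → {31, 36, 41, 45, 51, 52}
insert 46 → {31, 36, 41, 45, 46, 51, 52}
insert 49 → {31, 36, 41, 45, 46, 49, 51, 52}
extract-min → 31; now {36, 41, 45, 46, 49, 51, 52}
extract-min → 36; now {41, 45, 46, 49, 51, 52}
insert 40 → {40, 41, 45, 46, 49, 51, 52}
extract-min → 40; now {41, 45, 46, 49, 51, 52}
extract-min → 41; now {45, 46, 49, 51, 52}
extract-min → 45; now {46, 49, 51, 52}
extract-min → 46; now {49, 51, 52}
extract-min → 49; now {51, 52}
insert 28 → {28, 51, 52}
extract-min → 28; now {51, 52}
extract-min → 51; now {52}
insert 37 → {37, 52}
insert 47 → {37, 47, 52}
insert 42 → {37, 42, 47, 52}
extract-min → 37; now {42, 47, 52}
extract-min → 42; now {47, 52}
insert 34 → {34, 47, 52}

priority queue: [29, 31, 36, 40, 41, 45, 46, 49, 28, 51, 37, 42]; FIFO queue: [29, 41, 51, 45, 31, 36, 52, 46, 49, 40, 28, 37]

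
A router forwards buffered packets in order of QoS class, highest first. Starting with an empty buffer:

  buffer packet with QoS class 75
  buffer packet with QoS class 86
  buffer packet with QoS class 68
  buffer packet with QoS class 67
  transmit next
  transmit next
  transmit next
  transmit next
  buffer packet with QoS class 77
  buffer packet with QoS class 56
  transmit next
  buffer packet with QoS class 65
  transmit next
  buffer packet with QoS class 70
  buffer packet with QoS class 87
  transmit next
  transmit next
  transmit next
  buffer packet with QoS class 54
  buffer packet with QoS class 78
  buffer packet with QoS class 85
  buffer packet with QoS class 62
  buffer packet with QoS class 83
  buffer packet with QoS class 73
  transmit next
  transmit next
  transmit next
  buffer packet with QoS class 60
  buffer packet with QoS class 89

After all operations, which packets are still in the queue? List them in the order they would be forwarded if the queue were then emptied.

89, 73, 62, 60, 54

insert 75 → {75}
insert 86 → {86, 75}
insert 68 → {86, 75, 68}
insert 67 → {86, 75, 68, 67}
transmit next → 86; now {75, 68, 67}
transmit next → 75; now {68, 67}
transmit next → 68; now {67}
transmit next → 67; now {}
insert 77 → {77}
insert 56 → {77, 56}
transmit next → 77; now {56}
insert 65 → {65, 56}
transmit next → 65; now {56}
insert 70 → {70, 56}
insert 87 → {87, 70, 56}
transmit next → 87; now {70, 56}
transmit next → 70; now {56}
transmit next → 56; now {}
insert 54 → {54}
insert 78 → {78, 54}
insert 85 → {85, 78, 54}
insert 62 → {85, 78, 62, 54}
insert 83 → {85, 83, 78, 62, 54}
insert 73 → {85, 83, 78, 73, 62, 54}
transmit next → 85; now {83, 78, 73, 62, 54}
transmit next → 83; now {78, 73, 62, 54}
transmit next → 78; now {73, 62, 54}
insert 60 → {73, 62, 60, 54}
insert 89 → {89, 73, 62, 60, 54}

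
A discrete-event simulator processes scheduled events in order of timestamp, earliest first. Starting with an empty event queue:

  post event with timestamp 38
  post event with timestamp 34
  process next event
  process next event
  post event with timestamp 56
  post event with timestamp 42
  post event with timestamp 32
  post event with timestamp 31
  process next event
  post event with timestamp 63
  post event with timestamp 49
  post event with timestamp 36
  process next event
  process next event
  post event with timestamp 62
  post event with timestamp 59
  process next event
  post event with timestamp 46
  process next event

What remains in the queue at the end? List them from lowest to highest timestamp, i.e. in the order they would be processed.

[49, 56, 59, 62, 63]

insert 38 → {38}
insert 34 → {34, 38}
process next event → 34; now {38}
process next event → 38; now {}
insert 56 → {56}
insert 42 → {42, 56}
insert 32 → {32, 42, 56}
insert 31 → {31, 32, 42, 56}
process next event → 31; now {32, 42, 56}
insert 63 → {32, 42, 56, 63}
insert 49 → {32, 42, 49, 56, 63}
insert 36 → {32, 36, 42, 49, 56, 63}
process next event → 32; now {36, 42, 49, 56, 63}
process next event → 36; now {42, 49, 56, 63}
insert 62 → {42, 49, 56, 62, 63}
insert 59 → {42, 49, 56, 59, 62, 63}
process next event → 42; now {49, 56, 59, 62, 63}
insert 46 → {46, 49, 56, 59, 62, 63}
process next event → 46; now {49, 56, 59, 62, 63}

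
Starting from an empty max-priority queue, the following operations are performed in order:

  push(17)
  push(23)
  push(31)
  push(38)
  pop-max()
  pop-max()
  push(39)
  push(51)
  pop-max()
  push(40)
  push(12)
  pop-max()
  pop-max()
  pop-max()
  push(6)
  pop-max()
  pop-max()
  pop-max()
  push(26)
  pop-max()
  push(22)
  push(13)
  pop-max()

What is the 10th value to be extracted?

26

insert 17 → {17}
insert 23 → {23, 17}
insert 31 → {31, 23, 17}
insert 38 → {38, 31, 23, 17}
pop-max → 38; now {31, 23, 17}
pop-max → 31; now {23, 17}
insert 39 → {39, 23, 17}
insert 51 → {51, 39, 23, 17}
pop-max → 51; now {39, 23, 17}
insert 40 → {40, 39, 23, 17}
insert 12 → {40, 39, 23, 17, 12}
pop-max → 40; now {39, 23, 17, 12}
pop-max → 39; now {23, 17, 12}
pop-max → 23; now {17, 12}
insert 6 → {17, 12, 6}
pop-max → 17; now {12, 6}
pop-max → 12; now {6}
pop-max → 6; now {}
insert 26 → {26}
pop-max → 26; now {}
insert 22 → {22}
insert 13 → {22, 13}
pop-max → 22; now {13}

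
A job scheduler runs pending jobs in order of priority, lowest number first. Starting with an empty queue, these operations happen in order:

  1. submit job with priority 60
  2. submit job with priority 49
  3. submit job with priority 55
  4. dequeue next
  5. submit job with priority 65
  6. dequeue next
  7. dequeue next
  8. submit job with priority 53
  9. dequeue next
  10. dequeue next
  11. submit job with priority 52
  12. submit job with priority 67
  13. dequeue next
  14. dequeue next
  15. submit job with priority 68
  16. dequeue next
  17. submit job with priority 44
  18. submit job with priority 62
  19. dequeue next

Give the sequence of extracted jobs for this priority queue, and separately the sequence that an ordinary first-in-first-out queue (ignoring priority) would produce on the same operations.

insert 60 → {60}
insert 49 → {49, 60}
insert 55 → {49, 55, 60}
dequeue next → 49; now {55, 60}
insert 65 → {55, 60, 65}
dequeue next → 55; now {60, 65}
dequeue next → 60; now {65}
insert 53 → {53, 65}
dequeue next → 53; now {65}
dequeue next → 65; now {}
insert 52 → {52}
insert 67 → {52, 67}
dequeue next → 52; now {67}
dequeue next → 67; now {}
insert 68 → {68}
dequeue next → 68; now {}
insert 44 → {44}
insert 62 → {44, 62}
dequeue next → 44; now {62}

priority queue: 49 → 55 → 60 → 53 → 65 → 52 → 67 → 68 → 44; FIFO queue: [60, 49, 55, 65, 53, 52, 67, 68, 44]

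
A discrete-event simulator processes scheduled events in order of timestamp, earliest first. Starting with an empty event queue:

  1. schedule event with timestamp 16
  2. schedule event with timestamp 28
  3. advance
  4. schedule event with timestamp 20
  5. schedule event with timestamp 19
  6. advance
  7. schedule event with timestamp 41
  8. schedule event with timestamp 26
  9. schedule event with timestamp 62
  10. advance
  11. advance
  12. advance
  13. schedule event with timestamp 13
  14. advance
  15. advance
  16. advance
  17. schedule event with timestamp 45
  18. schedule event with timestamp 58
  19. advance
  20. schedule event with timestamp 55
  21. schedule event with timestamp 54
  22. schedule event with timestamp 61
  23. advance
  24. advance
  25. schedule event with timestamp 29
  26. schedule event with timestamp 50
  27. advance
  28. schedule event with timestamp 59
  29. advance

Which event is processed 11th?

55

insert 16 → {16}
insert 28 → {16, 28}
advance → 16; now {28}
insert 20 → {20, 28}
insert 19 → {19, 20, 28}
advance → 19; now {20, 28}
insert 41 → {20, 28, 41}
insert 26 → {20, 26, 28, 41}
insert 62 → {20, 26, 28, 41, 62}
advance → 20; now {26, 28, 41, 62}
advance → 26; now {28, 41, 62}
advance → 28; now {41, 62}
insert 13 → {13, 41, 62}
advance → 13; now {41, 62}
advance → 41; now {62}
advance → 62; now {}
insert 45 → {45}
insert 58 → {45, 58}
advance → 45; now {58}
insert 55 → {55, 58}
insert 54 → {54, 55, 58}
insert 61 → {54, 55, 58, 61}
advance → 54; now {55, 58, 61}
advance → 55; now {58, 61}
insert 29 → {29, 58, 61}
insert 50 → {29, 50, 58, 61}
advance → 29; now {50, 58, 61}
insert 59 → {50, 58, 59, 61}
advance → 50; now {58, 59, 61}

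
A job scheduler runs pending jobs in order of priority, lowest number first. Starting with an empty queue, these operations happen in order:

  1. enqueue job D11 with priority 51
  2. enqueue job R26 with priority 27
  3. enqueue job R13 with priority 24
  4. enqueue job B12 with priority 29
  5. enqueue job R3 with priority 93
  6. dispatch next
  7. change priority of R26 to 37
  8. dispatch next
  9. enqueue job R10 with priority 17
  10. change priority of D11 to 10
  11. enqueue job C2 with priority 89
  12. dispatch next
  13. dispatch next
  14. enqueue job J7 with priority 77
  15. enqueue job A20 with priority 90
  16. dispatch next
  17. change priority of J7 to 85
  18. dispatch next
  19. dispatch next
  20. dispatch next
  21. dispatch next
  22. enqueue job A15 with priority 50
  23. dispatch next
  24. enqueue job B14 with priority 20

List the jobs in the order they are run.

add D11 (priority 51) → {D11:51}
add R26 (priority 27) → {R26:27, D11:51}
add R13 (priority 24) → {R13:24, R26:27, D11:51}
add B12 (priority 29) → {R13:24, R26:27, B12:29, D11:51}
add R3 (priority 93) → {R13:24, R26:27, B12:29, D11:51, R3:93}
dispatch next → R13; now {R26:27, B12:29, D11:51, R3:93}
update R26 to priority 37 → {B12:29, R26:37, D11:51, R3:93}
dispatch next → B12; now {R26:37, D11:51, R3:93}
add R10 (priority 17) → {R10:17, R26:37, D11:51, R3:93}
update D11 to priority 10 → {D11:10, R10:17, R26:37, R3:93}
add C2 (priority 89) → {D11:10, R10:17, R26:37, C2:89, R3:93}
dispatch next → D11; now {R10:17, R26:37, C2:89, R3:93}
dispatch next → R10; now {R26:37, C2:89, R3:93}
add J7 (priority 77) → {R26:37, J7:77, C2:89, R3:93}
add A20 (priority 90) → {R26:37, J7:77, C2:89, A20:90, R3:93}
dispatch next → R26; now {J7:77, C2:89, A20:90, R3:93}
update J7 to priority 85 → {J7:85, C2:89, A20:90, R3:93}
dispatch next → J7; now {C2:89, A20:90, R3:93}
dispatch next → C2; now {A20:90, R3:93}
dispatch next → A20; now {R3:93}
dispatch next → R3; now {}
add A15 (priority 50) → {A15:50}
dispatch next → A15; now {}
add B14 (priority 20) → {B14:20}

R13, B12, D11, R10, R26, J7, C2, A20, R3, A15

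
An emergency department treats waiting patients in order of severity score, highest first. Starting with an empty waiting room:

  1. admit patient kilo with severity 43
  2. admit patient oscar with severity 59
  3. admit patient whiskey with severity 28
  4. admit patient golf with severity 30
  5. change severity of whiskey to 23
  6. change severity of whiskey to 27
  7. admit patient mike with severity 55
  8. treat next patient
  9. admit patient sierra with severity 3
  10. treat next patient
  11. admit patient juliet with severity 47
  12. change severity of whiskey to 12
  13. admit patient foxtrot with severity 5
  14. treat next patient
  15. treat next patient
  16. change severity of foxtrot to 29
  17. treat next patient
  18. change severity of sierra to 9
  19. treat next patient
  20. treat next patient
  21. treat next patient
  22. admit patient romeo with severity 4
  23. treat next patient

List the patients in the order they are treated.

add kilo (severity 43) → {kilo:43}
add oscar (severity 59) → {oscar:59, kilo:43}
add whiskey (severity 28) → {oscar:59, kilo:43, whiskey:28}
add golf (severity 30) → {oscar:59, kilo:43, golf:30, whiskey:28}
update whiskey to severity 23 → {oscar:59, kilo:43, golf:30, whiskey:23}
update whiskey to severity 27 → {oscar:59, kilo:43, golf:30, whiskey:27}
add mike (severity 55) → {oscar:59, mike:55, kilo:43, golf:30, whiskey:27}
treat next patient → oscar; now {mike:55, kilo:43, golf:30, whiskey:27}
add sierra (severity 3) → {mike:55, kilo:43, golf:30, whiskey:27, sierra:3}
treat next patient → mike; now {kilo:43, golf:30, whiskey:27, sierra:3}
add juliet (severity 47) → {juliet:47, kilo:43, golf:30, whiskey:27, sierra:3}
update whiskey to severity 12 → {juliet:47, kilo:43, golf:30, whiskey:12, sierra:3}
add foxtrot (severity 5) → {juliet:47, kilo:43, golf:30, whiskey:12, foxtrot:5, sierra:3}
treat next patient → juliet; now {kilo:43, golf:30, whiskey:12, foxtrot:5, sierra:3}
treat next patient → kilo; now {golf:30, whiskey:12, foxtrot:5, sierra:3}
update foxtrot to severity 29 → {golf:30, foxtrot:29, whiskey:12, sierra:3}
treat next patient → golf; now {foxtrot:29, whiskey:12, sierra:3}
update sierra to severity 9 → {foxtrot:29, whiskey:12, sierra:9}
treat next patient → foxtrot; now {whiskey:12, sierra:9}
treat next patient → whiskey; now {sierra:9}
treat next patient → sierra; now {}
add romeo (severity 4) → {romeo:4}
treat next patient → romeo; now {}

oscar → mike → juliet → kilo → golf → foxtrot → whiskey → sierra → romeo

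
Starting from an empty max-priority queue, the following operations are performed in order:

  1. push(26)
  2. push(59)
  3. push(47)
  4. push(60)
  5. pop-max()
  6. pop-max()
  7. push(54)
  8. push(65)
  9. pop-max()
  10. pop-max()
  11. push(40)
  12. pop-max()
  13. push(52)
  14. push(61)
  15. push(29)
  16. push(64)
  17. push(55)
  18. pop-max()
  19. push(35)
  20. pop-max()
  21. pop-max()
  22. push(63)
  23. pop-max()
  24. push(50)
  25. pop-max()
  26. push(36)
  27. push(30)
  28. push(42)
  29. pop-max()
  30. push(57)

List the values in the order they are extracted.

insert 26 → {26}
insert 59 → {59, 26}
insert 47 → {59, 47, 26}
insert 60 → {60, 59, 47, 26}
pop-max → 60; now {59, 47, 26}
pop-max → 59; now {47, 26}
insert 54 → {54, 47, 26}
insert 65 → {65, 54, 47, 26}
pop-max → 65; now {54, 47, 26}
pop-max → 54; now {47, 26}
insert 40 → {47, 40, 26}
pop-max → 47; now {40, 26}
insert 52 → {52, 40, 26}
insert 61 → {61, 52, 40, 26}
insert 29 → {61, 52, 40, 29, 26}
insert 64 → {64, 61, 52, 40, 29, 26}
insert 55 → {64, 61, 55, 52, 40, 29, 26}
pop-max → 64; now {61, 55, 52, 40, 29, 26}
insert 35 → {61, 55, 52, 40, 35, 29, 26}
pop-max → 61; now {55, 52, 40, 35, 29, 26}
pop-max → 55; now {52, 40, 35, 29, 26}
insert 63 → {63, 52, 40, 35, 29, 26}
pop-max → 63; now {52, 40, 35, 29, 26}
insert 50 → {52, 50, 40, 35, 29, 26}
pop-max → 52; now {50, 40, 35, 29, 26}
insert 36 → {50, 40, 36, 35, 29, 26}
insert 30 → {50, 40, 36, 35, 30, 29, 26}
insert 42 → {50, 42, 40, 36, 35, 30, 29, 26}
pop-max → 50; now {42, 40, 36, 35, 30, 29, 26}
insert 57 → {57, 42, 40, 36, 35, 30, 29, 26}

60 → 59 → 65 → 54 → 47 → 64 → 61 → 55 → 63 → 52 → 50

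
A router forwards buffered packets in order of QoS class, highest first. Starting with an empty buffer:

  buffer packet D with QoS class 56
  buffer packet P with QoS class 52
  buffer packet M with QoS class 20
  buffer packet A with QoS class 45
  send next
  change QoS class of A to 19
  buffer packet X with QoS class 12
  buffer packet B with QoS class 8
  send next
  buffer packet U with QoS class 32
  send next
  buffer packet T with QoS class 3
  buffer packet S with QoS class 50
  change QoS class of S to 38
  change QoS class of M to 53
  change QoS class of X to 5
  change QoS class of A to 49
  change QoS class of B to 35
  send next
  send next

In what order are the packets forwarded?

D, P, U, M, A

add D (QoS class 56) → {D:56}
add P (QoS class 52) → {D:56, P:52}
add M (QoS class 20) → {D:56, P:52, M:20}
add A (QoS class 45) → {D:56, P:52, A:45, M:20}
send next → D; now {P:52, A:45, M:20}
update A to QoS class 19 → {P:52, M:20, A:19}
add X (QoS class 12) → {P:52, M:20, A:19, X:12}
add B (QoS class 8) → {P:52, M:20, A:19, X:12, B:8}
send next → P; now {M:20, A:19, X:12, B:8}
add U (QoS class 32) → {U:32, M:20, A:19, X:12, B:8}
send next → U; now {M:20, A:19, X:12, B:8}
add T (QoS class 3) → {M:20, A:19, X:12, B:8, T:3}
add S (QoS class 50) → {S:50, M:20, A:19, X:12, B:8, T:3}
update S to QoS class 38 → {S:38, M:20, A:19, X:12, B:8, T:3}
update M to QoS class 53 → {M:53, S:38, A:19, X:12, B:8, T:3}
update X to QoS class 5 → {M:53, S:38, A:19, B:8, X:5, T:3}
update A to QoS class 49 → {M:53, A:49, S:38, B:8, X:5, T:3}
update B to QoS class 35 → {M:53, A:49, S:38, B:35, X:5, T:3}
send next → M; now {A:49, S:38, B:35, X:5, T:3}
send next → A; now {S:38, B:35, X:5, T:3}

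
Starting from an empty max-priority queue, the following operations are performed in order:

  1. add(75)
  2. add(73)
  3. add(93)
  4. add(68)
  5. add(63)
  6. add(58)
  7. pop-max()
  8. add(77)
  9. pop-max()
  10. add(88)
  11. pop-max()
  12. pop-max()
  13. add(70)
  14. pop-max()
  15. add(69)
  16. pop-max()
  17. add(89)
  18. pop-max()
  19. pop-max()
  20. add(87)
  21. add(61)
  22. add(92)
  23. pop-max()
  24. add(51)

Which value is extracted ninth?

insert 75 → {75}
insert 73 → {75, 73}
insert 93 → {93, 75, 73}
insert 68 → {93, 75, 73, 68}
insert 63 → {93, 75, 73, 68, 63}
insert 58 → {93, 75, 73, 68, 63, 58}
pop-max → 93; now {75, 73, 68, 63, 58}
insert 77 → {77, 75, 73, 68, 63, 58}
pop-max → 77; now {75, 73, 68, 63, 58}
insert 88 → {88, 75, 73, 68, 63, 58}
pop-max → 88; now {75, 73, 68, 63, 58}
pop-max → 75; now {73, 68, 63, 58}
insert 70 → {73, 70, 68, 63, 58}
pop-max → 73; now {70, 68, 63, 58}
insert 69 → {70, 69, 68, 63, 58}
pop-max → 70; now {69, 68, 63, 58}
insert 89 → {89, 69, 68, 63, 58}
pop-max → 89; now {69, 68, 63, 58}
pop-max → 69; now {68, 63, 58}
insert 87 → {87, 68, 63, 58}
insert 61 → {87, 68, 63, 61, 58}
insert 92 → {92, 87, 68, 63, 61, 58}
pop-max → 92; now {87, 68, 63, 61, 58}
insert 51 → {87, 68, 63, 61, 58, 51}

92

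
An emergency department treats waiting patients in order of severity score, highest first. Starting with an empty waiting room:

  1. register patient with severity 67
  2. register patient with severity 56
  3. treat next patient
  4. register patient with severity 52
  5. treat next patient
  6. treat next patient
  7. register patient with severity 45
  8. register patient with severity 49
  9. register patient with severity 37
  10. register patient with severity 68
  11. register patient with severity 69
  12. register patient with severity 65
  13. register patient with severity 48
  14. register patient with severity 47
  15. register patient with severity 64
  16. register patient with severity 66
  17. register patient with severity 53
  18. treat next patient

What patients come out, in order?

insert 67 → {67}
insert 56 → {67, 56}
treat next patient → 67; now {56}
insert 52 → {56, 52}
treat next patient → 56; now {52}
treat next patient → 52; now {}
insert 45 → {45}
insert 49 → {49, 45}
insert 37 → {49, 45, 37}
insert 68 → {68, 49, 45, 37}
insert 69 → {69, 68, 49, 45, 37}
insert 65 → {69, 68, 65, 49, 45, 37}
insert 48 → {69, 68, 65, 49, 48, 45, 37}
insert 47 → {69, 68, 65, 49, 48, 47, 45, 37}
insert 64 → {69, 68, 65, 64, 49, 48, 47, 45, 37}
insert 66 → {69, 68, 66, 65, 64, 49, 48, 47, 45, 37}
insert 53 → {69, 68, 66, 65, 64, 53, 49, 48, 47, 45, 37}
treat next patient → 69; now {68, 66, 65, 64, 53, 49, 48, 47, 45, 37}

67 → 56 → 52 → 69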